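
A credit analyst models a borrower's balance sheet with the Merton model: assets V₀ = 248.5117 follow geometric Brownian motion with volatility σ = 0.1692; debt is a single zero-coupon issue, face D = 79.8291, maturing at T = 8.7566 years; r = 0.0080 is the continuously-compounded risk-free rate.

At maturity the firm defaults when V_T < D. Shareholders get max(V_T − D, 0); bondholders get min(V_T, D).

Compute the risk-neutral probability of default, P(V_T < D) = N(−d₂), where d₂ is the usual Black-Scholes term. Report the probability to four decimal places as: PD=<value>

PD=0.0155

d₁ = [ln(V₀/D) + (r + σ²/2)T] / (σ√T)
   = [ln(248.5117/79.8291) + (0.0080 + 0.5·0.1692²)·8.7566] / (0.1692·√8.7566)
   = [1.135602 + 0.195398] / 0.500689 = 2.658335
d₂ = d₁ − σ√T = 2.658335 − 0.500689 = 2.157646
risk-neutral PD = N(−d₂) = N(-2.157646) = 0.015478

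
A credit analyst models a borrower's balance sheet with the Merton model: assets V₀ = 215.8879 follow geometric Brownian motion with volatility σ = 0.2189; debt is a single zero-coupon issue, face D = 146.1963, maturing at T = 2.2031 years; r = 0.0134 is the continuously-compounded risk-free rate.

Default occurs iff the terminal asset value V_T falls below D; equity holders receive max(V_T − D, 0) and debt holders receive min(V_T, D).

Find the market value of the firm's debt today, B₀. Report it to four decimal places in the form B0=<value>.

d₁ = [ln(V₀/D) + (r + σ²/2)T] / (σ√T)
   = [ln(215.8879/146.1963) + (0.0134 + 0.5·0.2189²)·2.2031] / (0.2189·√2.2031)
   = [0.389809 + 0.082305] / 0.324910 = 1.453061
d₂ = d₁ − σ√T = 1.453061 − 0.324910 = 1.128151
N(d₁) = 0.926897,  N(d₂) = 0.870372,  e^(−rT) = 0.970910
E₀ = V₀·N(d₁) − D·e^(−rT)·N(d₂)
   = 215.8879·0.926897 − 146.1963·0.970910·0.870372 = 76.562165
B₀ = V₀ − E₀ = 215.8879 − 76.562165 = 139.325735

B0=139.3257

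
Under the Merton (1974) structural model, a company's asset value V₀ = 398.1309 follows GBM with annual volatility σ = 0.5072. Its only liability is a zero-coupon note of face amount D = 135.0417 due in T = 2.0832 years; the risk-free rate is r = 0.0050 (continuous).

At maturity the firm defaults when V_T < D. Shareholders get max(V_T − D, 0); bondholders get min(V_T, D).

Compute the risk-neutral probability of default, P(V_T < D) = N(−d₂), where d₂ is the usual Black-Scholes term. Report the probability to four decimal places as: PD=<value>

d₁ = [ln(V₀/D) + (r + σ²/2)T] / (σ√T)
   = [ln(398.1309/135.0417) + (0.0050 + 0.5·0.5072²)·2.0832] / (0.5072·√2.0832)
   = [1.081197 + 0.278370] / 0.732057 = 1.857188
d₂ = d₁ − σ√T = 1.857188 − 0.732057 = 1.125131
risk-neutral PD = N(−d₂) = N(-1.125131) = 0.130267

PD=0.1303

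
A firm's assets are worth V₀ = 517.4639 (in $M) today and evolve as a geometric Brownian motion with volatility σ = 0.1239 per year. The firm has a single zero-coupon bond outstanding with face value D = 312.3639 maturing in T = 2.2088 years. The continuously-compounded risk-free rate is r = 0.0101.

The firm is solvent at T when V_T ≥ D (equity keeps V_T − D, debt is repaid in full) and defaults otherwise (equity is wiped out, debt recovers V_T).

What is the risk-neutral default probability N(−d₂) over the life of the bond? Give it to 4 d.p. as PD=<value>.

PD=0.0028

d₁ = [ln(V₀/D) + (r + σ²/2)T] / (σ√T)
   = [ln(517.4639/312.3639) + (0.0101 + 0.5·0.1239²)·2.2088] / (0.1239·√2.2088)
   = [0.504771 + 0.039263] / 0.184141 = 2.954447
d₂ = d₁ − σ√T = 2.954447 − 0.184141 = 2.770307
risk-neutral PD = N(−d₂) = N(-2.770307) = 0.002800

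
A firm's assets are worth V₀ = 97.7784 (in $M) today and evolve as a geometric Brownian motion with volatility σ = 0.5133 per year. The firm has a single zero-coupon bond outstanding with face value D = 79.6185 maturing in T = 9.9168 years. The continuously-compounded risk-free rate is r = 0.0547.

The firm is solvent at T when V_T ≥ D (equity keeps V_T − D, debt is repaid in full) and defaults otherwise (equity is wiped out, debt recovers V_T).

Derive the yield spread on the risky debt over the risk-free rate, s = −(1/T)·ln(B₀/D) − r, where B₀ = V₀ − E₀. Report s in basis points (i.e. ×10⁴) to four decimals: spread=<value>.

spread=549.1564

d₁ = [ln(V₀/D) + (r + σ²/2)T] / (σ√T)
   = [ln(97.7784/79.6185) + (0.0547 + 0.5·0.5133²)·9.9168] / (0.5133·√9.9168)
   = [0.205457 + 1.848873] / 1.616431 = 1.270905
d₂ = d₁ − σ√T = 1.270905 − 1.616431 = -0.345525
N(d₁) = 0.898119,  N(d₂) = 0.364850,  e^(−rT) = 0.581323
E₀ = V₀·N(d₁) − D·e^(−rT)·N(d₂)
   = 97.7784·0.898119 − 79.6185·0.581323·0.364850 = 70.929895
B₀ = V₀ − E₀ = 97.7784 − 70.929895 = 26.848505
spread = −(1/T)·ln(B₀/D) − r = −(1/9.9168)·ln(26.848505/79.6185) − 0.0547 = 0.05491564
in basis points: 0.05491564 × 10⁴ = 549.1564 bp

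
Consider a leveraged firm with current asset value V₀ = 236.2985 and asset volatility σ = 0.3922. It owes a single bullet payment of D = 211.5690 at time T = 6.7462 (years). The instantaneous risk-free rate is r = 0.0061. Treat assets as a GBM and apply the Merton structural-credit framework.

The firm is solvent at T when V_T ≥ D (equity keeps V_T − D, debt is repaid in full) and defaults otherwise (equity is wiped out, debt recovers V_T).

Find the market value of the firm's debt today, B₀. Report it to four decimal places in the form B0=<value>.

d₁ = [ln(V₀/D) + (r + σ²/2)T] / (σ√T)
   = [ln(236.2985/211.5690) + (0.0061 + 0.5·0.3922²)·6.7462] / (0.3922·√6.7462)
   = [0.110545 + 0.560005] / 1.018679 = 0.658254
d₂ = d₁ − σ√T = 0.658254 − 1.018679 = -0.360424
N(d₁) = 0.744813,  N(d₂) = 0.359265,  e^(−rT) = 0.959683
E₀ = V₀·N(d₁) − D·e^(−rT)·N(d₂)
   = 236.2985·0.744813 − 211.5690·0.959683·0.359265 = 103.053224
B₀ = V₀ − E₀ = 236.2985 − 103.053224 = 133.245276

B0=133.2453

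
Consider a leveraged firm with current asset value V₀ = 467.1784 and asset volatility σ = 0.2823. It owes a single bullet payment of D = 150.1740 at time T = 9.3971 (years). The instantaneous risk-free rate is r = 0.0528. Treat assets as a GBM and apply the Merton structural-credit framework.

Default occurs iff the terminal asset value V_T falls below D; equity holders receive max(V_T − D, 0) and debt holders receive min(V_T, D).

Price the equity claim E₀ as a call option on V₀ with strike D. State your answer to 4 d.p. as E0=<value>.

d₁ = [ln(V₀/D) + (r + σ²/2)T] / (σ√T)
   = [ln(467.1784/150.1740) + (0.0528 + 0.5·0.2823²)·9.3971] / (0.2823·√9.3971)
   = [1.134917 + 0.870610] / 0.865382 = 2.317504
d₂ = d₁ − σ√T = 2.317504 − 0.865382 = 1.452123
N(d₁) = 0.989762,  N(d₂) = 0.926766,  e^(−rT) = 0.608860
E₀ = V₀·N(d₁) − D·e^(−rT)·N(d₂)
   = 467.1784·0.989762 − 150.1740·0.608860·0.926766 = 377.656545

E0=377.6565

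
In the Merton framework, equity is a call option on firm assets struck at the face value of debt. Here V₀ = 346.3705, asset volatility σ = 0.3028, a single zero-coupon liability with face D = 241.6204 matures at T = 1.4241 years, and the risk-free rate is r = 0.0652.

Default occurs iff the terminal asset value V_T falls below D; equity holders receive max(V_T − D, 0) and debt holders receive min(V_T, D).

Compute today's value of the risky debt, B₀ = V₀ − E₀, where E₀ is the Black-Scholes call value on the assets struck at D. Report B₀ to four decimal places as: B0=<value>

B0=215.2410

d₁ = [ln(V₀/D) + (r + σ²/2)T] / (σ√T)
   = [ln(346.3705/241.6204) + (0.0652 + 0.5·0.3028²)·1.4241] / (0.3028·√1.4241)
   = [0.360141 + 0.158138] / 0.361348 = 1.434291
d₂ = d₁ − σ√T = 1.434291 − 0.361348 = 1.072943
N(d₁) = 0.924255,  N(d₂) = 0.858352,  e^(−rT) = 0.911329
E₀ = V₀·N(d₁) − D·e^(−rT)·N(d₂)
   = 346.3705·0.924255 − 241.6204·0.911329·0.858352 = 131.129496
B₀ = V₀ − E₀ = 346.3705 − 131.129496 = 215.241004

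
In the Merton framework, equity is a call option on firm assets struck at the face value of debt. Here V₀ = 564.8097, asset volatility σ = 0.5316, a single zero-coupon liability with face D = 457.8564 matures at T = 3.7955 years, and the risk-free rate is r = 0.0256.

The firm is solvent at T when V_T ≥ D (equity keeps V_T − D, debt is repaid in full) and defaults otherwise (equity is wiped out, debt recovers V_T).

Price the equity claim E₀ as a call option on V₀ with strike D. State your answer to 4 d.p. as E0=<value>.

d₁ = [ln(V₀/D) + (r + σ²/2)T] / (σ√T)
   = [ln(564.8097/457.8564) + (0.0256 + 0.5·0.5316²)·3.7955] / (0.5316·√3.7955)
   = [0.209933 + 0.633466] / 1.035665 = 0.814355
d₂ = d₁ − σ√T = 0.814355 − 1.035665 = -0.221310
N(d₁) = 0.792279,  N(d₂) = 0.412425,  e^(−rT) = 0.907406
E₀ = V₀·N(d₁) − D·e^(−rT)·N(d₂)
   = 564.8097·0.792279 − 457.8564·0.907406·0.412425 = 276.139965

E0=276.1400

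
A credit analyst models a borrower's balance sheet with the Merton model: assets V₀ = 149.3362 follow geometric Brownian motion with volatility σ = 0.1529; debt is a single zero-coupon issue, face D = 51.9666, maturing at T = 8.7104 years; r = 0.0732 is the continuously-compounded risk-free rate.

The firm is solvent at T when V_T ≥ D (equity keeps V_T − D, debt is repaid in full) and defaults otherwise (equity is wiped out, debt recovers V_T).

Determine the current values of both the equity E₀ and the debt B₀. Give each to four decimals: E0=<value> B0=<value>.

E0=121.8694 B0=27.4668

d₁ = [ln(V₀/D) + (r + σ²/2)T] / (σ√T)
   = [ln(149.3362/51.9666) + (0.0732 + 0.5·0.1529²)·8.7104] / (0.1529·√8.7104)
   = [1.055599 + 0.739419] / 0.451260 = 3.977794
d₂ = d₁ − σ√T = 3.977794 − 0.451260 = 3.526534
N(d₁) = 0.999965,  N(d₂) = 0.999789,  e^(−rT) = 0.528559
E₀ = V₀·N(d₁) − D·e^(−rT)·N(d₂)
   = 149.3362·0.999965 − 51.9666·0.528559·0.999789 = 121.869387
B₀ = V₀ − E₀ = 149.3362 − 121.869387 = 27.466813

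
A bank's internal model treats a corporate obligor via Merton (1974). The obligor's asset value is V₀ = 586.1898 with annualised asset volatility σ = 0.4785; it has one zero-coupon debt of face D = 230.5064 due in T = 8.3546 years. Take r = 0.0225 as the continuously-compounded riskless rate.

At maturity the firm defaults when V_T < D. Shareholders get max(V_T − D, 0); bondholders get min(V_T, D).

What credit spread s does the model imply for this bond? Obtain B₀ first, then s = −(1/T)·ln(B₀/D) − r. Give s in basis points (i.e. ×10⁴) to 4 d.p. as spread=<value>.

spread=341.8374

d₁ = [ln(V₀/D) + (r + σ²/2)T] / (σ√T)
   = [ln(586.1898/230.5064) + (0.0225 + 0.5·0.4785²)·8.3546] / (0.4785·√8.3546)
   = [0.933365 + 1.144423] / 1.383072 = 1.502299
d₂ = d₁ − σ√T = 1.502299 − 1.383072 = 0.119227
N(d₁) = 0.933490,  N(d₂) = 0.547452,  e^(−rT) = 0.828633
E₀ = V₀·N(d₁) − D·e^(−rT)·N(d₂)
   = 586.1898·0.933490 − 230.5064·0.828633·0.547452 = 442.636170
B₀ = V₀ − E₀ = 586.1898 − 442.636170 = 143.553630
spread = −(1/T)·ln(B₀/D) − r = −(1/8.3546)·ln(143.553630/230.5064) − 0.0225 = 0.03418374
in basis points: 0.03418374 × 10⁴ = 341.8374 bp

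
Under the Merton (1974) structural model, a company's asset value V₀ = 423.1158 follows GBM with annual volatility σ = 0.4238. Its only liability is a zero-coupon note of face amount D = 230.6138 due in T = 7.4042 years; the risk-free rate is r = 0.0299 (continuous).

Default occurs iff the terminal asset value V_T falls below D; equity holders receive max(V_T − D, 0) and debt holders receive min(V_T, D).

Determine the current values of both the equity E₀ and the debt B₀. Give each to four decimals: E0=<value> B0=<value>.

d₁ = [ln(V₀/D) + (r + σ²/2)T] / (σ√T)
   = [ln(423.1158/230.6138) + (0.0299 + 0.5·0.4238²)·7.4042] / (0.4238·√7.4042)
   = [0.606901 + 0.886307] / 1.153188 = 1.294852
d₂ = d₁ − σ√T = 1.294852 − 1.153188 = 0.141665
N(d₁) = 0.902314,  N(d₂) = 0.556328,  e^(−rT) = 0.801408
E₀ = V₀·N(d₁) − D·e^(−rT)·N(d₂)
   = 423.1158·0.902314 − 230.6138·0.801408·0.556328 = 278.965449
B₀ = V₀ − E₀ = 423.1158 − 278.965449 = 144.150351

E0=278.9654 B0=144.1504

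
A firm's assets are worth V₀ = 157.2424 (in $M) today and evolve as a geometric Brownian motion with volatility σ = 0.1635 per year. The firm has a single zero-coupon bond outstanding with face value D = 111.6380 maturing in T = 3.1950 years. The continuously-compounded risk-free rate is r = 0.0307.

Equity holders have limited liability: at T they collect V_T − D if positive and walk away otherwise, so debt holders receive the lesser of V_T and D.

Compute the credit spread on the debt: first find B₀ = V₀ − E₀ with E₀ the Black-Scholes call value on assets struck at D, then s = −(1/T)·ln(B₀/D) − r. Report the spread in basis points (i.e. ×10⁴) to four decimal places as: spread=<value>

d₁ = [ln(V₀/D) + (r + σ²/2)T] / (σ√T)
   = [ln(157.2424/111.6380) + (0.0307 + 0.5·0.1635²)·3.1950] / (0.1635·√3.1950)
   = [0.342527 + 0.140791] / 0.292249 = 1.653789
d₂ = d₁ − σ√T = 1.653789 − 0.292249 = 1.361540
N(d₁) = 0.950915,  N(d₂) = 0.913328,  e^(−rT) = 0.906570
E₀ = V₀·N(d₁) − D·e^(−rT)·N(d₂)
   = 157.2424·0.950915 − 111.6380·0.906570·0.913328 = 57.088242
B₀ = V₀ − E₀ = 157.2424 − 57.088242 = 100.154158
spread = −(1/T)·ln(B₀/D) − r = −(1/3.1950)·ln(100.154158/111.6380) − 0.0307 = 0.00327525
in basis points: 0.00327525 × 10⁴ = 32.7525 bp

spread=32.7525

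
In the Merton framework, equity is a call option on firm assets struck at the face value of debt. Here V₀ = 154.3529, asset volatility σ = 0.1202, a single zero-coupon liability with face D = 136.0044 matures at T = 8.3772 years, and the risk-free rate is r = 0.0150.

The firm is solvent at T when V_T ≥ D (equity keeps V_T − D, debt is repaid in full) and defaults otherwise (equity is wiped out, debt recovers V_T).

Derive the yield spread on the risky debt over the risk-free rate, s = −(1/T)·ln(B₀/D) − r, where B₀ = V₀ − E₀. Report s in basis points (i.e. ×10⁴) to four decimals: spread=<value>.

spread=65.7347

d₁ = [ln(V₀/D) + (r + σ²/2)T] / (σ√T)
   = [ln(154.3529/136.0044) + (0.0150 + 0.5·0.1202²)·8.3772] / (0.1202·√8.3772)
   = [0.126554 + 0.186175] / 0.347900 = 0.898907
d₂ = d₁ − σ√T = 0.898907 − 0.347900 = 0.551007
N(d₁) = 0.815649,  N(d₂) = 0.709186,  e^(−rT) = 0.881916
E₀ = V₀·N(d₁) − D·e^(−rT)·N(d₂)
   = 154.3529·0.815649 − 136.0044·0.881916·0.709186 = 40.834840
B₀ = V₀ − E₀ = 154.3529 − 40.834840 = 113.518060
spread = −(1/T)·ln(B₀/D) − r = −(1/8.3772)·ln(113.518060/136.0044) − 0.0150 = 0.00657347
in basis points: 0.00657347 × 10⁴ = 65.7347 bp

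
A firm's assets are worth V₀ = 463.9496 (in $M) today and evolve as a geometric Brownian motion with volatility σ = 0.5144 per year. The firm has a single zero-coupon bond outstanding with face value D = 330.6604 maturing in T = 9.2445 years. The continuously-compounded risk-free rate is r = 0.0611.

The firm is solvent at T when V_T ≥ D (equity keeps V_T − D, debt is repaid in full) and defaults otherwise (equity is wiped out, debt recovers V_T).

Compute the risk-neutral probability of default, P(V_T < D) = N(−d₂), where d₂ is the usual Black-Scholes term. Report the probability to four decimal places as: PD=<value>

PD=0.5809

d₁ = [ln(V₀/D) + (r + σ²/2)T] / (σ√T)
   = [ln(463.9496/330.6604) + (0.0611 + 0.5·0.5144²)·9.2445] / (0.5144·√9.2445)
   = [0.338684 + 1.787920] / 1.564021 = 1.359703
d₂ = d₁ − σ√T = 1.359703 − 1.564021 = -0.204318
risk-neutral PD = N(−d₂) = N(0.204318) = 0.580948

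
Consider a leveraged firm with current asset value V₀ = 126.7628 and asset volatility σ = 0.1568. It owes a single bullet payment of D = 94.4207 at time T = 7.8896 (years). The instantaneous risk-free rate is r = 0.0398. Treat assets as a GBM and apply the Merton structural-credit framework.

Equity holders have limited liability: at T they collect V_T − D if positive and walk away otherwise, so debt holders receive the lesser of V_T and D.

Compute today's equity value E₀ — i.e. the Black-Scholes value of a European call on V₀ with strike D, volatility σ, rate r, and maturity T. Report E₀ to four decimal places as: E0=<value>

d₁ = [ln(V₀/D) + (r + σ²/2)T] / (σ√T)
   = [ln(126.7628/94.4207) + (0.0398 + 0.5·0.1568²)·7.8896] / (0.1568·√7.8896)
   = [0.294557 + 0.410994] / 0.440427 = 1.601972
d₂ = d₁ − σ√T = 1.601972 − 0.440427 = 1.161546
N(d₁) = 0.945419,  N(d₂) = 0.877290,  e^(−rT) = 0.730515
E₀ = V₀·N(d₁) − D·e^(−rT)·N(d₂)
   = 126.7628·0.945419 − 94.4207·0.730515·0.877290 = 59.332288

E0=59.3323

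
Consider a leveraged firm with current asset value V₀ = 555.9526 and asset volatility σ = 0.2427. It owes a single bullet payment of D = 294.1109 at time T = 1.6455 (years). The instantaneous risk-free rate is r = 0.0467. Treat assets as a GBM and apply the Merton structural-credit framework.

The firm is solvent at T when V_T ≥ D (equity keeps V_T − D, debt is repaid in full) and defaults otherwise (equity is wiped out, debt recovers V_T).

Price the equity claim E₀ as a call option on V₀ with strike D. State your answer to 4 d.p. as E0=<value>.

E0=284.0457

d₁ = [ln(V₀/D) + (r + σ²/2)T] / (σ√T)
   = [ln(555.9526/294.1109) + (0.0467 + 0.5·0.2427²)·1.6455] / (0.2427·√1.6455)
   = [0.636726 + 0.125308] / 0.311328 = 2.447684
d₂ = d₁ − σ√T = 2.447684 − 0.311328 = 2.136356
N(d₁) = 0.992811,  N(d₂) = 0.983675,  e^(−rT) = 0.926034
E₀ = V₀·N(d₁) − D·e^(−rT)·N(d₂)
   = 555.9526·0.992811 − 294.1109·0.926034·0.983675 = 284.045650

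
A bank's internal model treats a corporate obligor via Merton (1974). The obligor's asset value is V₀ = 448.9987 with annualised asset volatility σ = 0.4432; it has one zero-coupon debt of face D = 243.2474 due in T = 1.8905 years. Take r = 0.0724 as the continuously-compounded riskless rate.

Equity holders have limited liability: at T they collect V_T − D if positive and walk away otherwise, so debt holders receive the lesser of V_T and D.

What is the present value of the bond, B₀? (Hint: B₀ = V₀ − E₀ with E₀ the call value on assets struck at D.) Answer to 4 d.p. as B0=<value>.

d₁ = [ln(V₀/D) + (r + σ²/2)T] / (σ√T)
   = [ln(448.9987/243.2474) + (0.0724 + 0.5·0.4432²)·1.8905] / (0.4432·√1.8905)
   = [0.612941 + 0.322544] / 0.609380 = 1.535143
d₂ = d₁ − σ√T = 1.535143 − 0.609380 = 0.925763
N(d₁) = 0.937626,  N(d₂) = 0.822715,  e^(−rT) = 0.872082
E₀ = V₀·N(d₁) − D·e^(−rT)·N(d₂)
   = 448.9987·0.937626 − 243.2474·0.872082·0.822715 = 246.468751
B₀ = V₀ − E₀ = 448.9987 − 246.468751 = 202.529949

B0=202.5299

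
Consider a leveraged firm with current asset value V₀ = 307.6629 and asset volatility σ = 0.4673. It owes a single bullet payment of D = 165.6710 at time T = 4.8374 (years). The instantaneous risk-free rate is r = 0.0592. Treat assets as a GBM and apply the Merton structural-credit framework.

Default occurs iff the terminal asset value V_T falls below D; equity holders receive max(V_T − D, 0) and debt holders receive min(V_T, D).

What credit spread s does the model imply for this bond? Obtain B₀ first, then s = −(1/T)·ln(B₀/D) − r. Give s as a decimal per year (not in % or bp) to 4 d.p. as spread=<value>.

spread=0.0349

d₁ = [ln(V₀/D) + (r + σ²/2)T] / (σ√T)
   = [ln(307.6629/165.6710) + (0.0592 + 0.5·0.4673²)·4.8374] / (0.4673·√4.8374)
   = [0.619001 + 0.814544] / 1.027784 = 1.394792
d₂ = d₁ − σ√T = 1.394792 − 1.027784 = 0.367008
N(d₁) = 0.918461,  N(d₂) = 0.643194,  e^(−rT) = 0.750982
E₀ = V₀·N(d₁) − D·e^(−rT)·N(d₂)
   = 307.6629·0.918461 − 165.6710·0.750982·0.643194 = 202.552798
B₀ = V₀ − E₀ = 307.6629 − 202.552798 = 105.110102
spread = −(1/T)·ln(B₀/D) − r = −(1/4.8374)·ln(105.110102/165.6710) − 0.0592 = 0.03485786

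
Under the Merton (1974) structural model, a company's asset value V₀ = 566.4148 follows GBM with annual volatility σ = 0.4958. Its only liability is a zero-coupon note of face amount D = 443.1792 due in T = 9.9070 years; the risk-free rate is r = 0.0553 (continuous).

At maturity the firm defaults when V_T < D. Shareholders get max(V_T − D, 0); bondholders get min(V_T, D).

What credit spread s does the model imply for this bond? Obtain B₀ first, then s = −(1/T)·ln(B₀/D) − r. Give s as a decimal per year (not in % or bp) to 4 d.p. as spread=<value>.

d₁ = [ln(V₀/D) + (r + σ²/2)T] / (σ√T)
   = [ln(566.4148/443.1792) + (0.0553 + 0.5·0.4958²)·9.9070] / (0.4958·√9.9070)
   = [0.245352 + 1.765515] / 1.560550 = 1.288563
d₂ = d₁ − σ√T = 1.288563 − 1.560550 = -0.271986
N(d₁) = 0.901225,  N(d₂) = 0.392816,  e^(−rT) = 0.578187
E₀ = V₀·N(d₁) − D·e^(−rT)·N(d₂)
   = 566.4148·0.901225 − 443.1792·0.578187·0.392816 = 409.811698
B₀ = V₀ − E₀ = 566.4148 − 409.811698 = 156.603102
spread = −(1/T)·ln(B₀/D) − r = −(1/9.9070)·ln(156.603102/443.1792) − 0.0553 = 0.04970248

spread=0.0497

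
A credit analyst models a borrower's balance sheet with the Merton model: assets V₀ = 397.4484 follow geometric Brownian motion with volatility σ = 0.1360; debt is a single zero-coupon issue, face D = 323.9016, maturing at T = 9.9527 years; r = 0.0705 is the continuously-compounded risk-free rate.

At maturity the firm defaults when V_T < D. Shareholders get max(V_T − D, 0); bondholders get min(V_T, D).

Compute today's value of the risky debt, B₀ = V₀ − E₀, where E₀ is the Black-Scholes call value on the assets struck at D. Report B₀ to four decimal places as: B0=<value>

d₁ = [ln(V₀/D) + (r + σ²/2)T] / (σ√T)
   = [ln(397.4484/323.9016) + (0.0705 + 0.5·0.1360²)·9.9527] / (0.1360·√9.9527)
   = [0.204625 + 0.793708] / 0.429051 = 2.326838
d₂ = d₁ − σ√T = 2.326838 − 0.429051 = 1.897787
N(d₁) = 0.990013,  N(d₂) = 0.971138,  e^(−rT) = 0.495759
E₀ = V₀·N(d₁) − D·e^(−rT)·N(d₂)
   = 397.4484·0.990013 − 323.9016·0.495759·0.971138 = 237.536564
B₀ = V₀ − E₀ = 397.4484 − 237.536564 = 159.911836

B0=159.9118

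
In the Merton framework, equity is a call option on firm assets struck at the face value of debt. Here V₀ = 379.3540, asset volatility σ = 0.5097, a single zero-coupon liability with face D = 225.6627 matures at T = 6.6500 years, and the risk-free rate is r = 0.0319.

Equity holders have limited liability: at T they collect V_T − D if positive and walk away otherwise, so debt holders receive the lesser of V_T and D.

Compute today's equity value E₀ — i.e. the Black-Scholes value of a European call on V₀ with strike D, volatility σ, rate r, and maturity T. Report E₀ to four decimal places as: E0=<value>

E0=252.7585

d₁ = [ln(V₀/D) + (r + σ²/2)T] / (σ√T)
   = [ln(379.3540/225.6627) + (0.0319 + 0.5·0.5097²)·6.6500] / (0.5097·√6.6500)
   = [0.519428 + 1.075950] / 1.314394 = 1.213775
d₂ = d₁ − σ√T = 1.213775 − 1.314394 = -0.100618
N(d₁) = 0.887583,  N(d₂) = 0.459927,  e^(−rT) = 0.808855
E₀ = V₀·N(d₁) − D·e^(−rT)·N(d₂)
   = 379.3540·0.887583 − 225.6627·0.808855·0.459927 = 252.758509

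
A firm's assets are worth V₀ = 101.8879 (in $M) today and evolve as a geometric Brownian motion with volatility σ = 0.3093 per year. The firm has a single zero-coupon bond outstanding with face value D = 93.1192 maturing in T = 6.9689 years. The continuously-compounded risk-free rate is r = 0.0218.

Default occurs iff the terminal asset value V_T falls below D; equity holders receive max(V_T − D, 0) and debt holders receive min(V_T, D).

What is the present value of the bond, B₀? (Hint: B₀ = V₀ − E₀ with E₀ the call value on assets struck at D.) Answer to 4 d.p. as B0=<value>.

d₁ = [ln(V₀/D) + (r + σ²/2)T] / (σ√T)
   = [ln(101.8879/93.1192) + (0.0218 + 0.5·0.3093²)·6.9689] / (0.3093·√6.9689)
   = [0.089993 + 0.485267] / 0.816511 = 0.704534
d₂ = d₁ − σ√T = 0.704534 − 0.816511 = -0.111977
N(d₁) = 0.759450,  N(d₂) = 0.455421,  e^(−rT) = 0.859055
E₀ = V₀·N(d₁) − D·e^(−rT)·N(d₂)
   = 101.8879·0.759450 − 93.1192·0.859055·0.455421 = 40.947572
B₀ = V₀ − E₀ = 101.8879 − 40.947572 = 60.940328

B0=60.9403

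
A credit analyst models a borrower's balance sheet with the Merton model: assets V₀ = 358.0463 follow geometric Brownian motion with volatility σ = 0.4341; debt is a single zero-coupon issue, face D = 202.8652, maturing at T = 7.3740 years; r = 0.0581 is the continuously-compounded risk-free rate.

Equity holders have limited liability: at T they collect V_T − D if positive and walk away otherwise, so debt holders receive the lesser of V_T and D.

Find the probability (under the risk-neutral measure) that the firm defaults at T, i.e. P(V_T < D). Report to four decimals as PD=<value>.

d₁ = [ln(V₀/D) + (r + σ²/2)T] / (σ√T)
   = [ln(358.0463/202.8652) + (0.0581 + 0.5·0.4341²)·7.3740] / (0.4341·√7.3740)
   = [0.568121 + 1.123218] / 1.178803 = 1.434793
d₂ = d₁ − σ√T = 1.434793 − 1.178803 = 0.255990
risk-neutral PD = N(−d₂) = N(-0.255990) = 0.398979

PD=0.3990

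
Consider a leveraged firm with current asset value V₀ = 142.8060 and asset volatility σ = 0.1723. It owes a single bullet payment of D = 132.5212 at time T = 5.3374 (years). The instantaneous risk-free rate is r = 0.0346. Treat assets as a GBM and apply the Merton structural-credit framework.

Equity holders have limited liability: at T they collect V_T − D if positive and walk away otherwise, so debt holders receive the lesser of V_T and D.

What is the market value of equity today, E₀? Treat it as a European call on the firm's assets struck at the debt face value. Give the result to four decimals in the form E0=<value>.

d₁ = [ln(V₀/D) + (r + σ²/2)T] / (σ√T)
   = [ln(142.8060/132.5212) + (0.0346 + 0.5·0.1723²)·5.3374] / (0.1723·√5.3374)
   = [0.074744 + 0.263901] / 0.398061 = 0.850735
d₂ = d₁ − σ√T = 0.850735 − 0.398061 = 0.452674
N(d₁) = 0.802542,  N(d₂) = 0.674608,  e^(−rT) = 0.831375
E₀ = V₀·N(d₁) − D·e^(−rT)·N(d₂)
   = 142.8060·0.802542 − 132.5212·0.831375·0.674608 = 40.282932

E0=40.2829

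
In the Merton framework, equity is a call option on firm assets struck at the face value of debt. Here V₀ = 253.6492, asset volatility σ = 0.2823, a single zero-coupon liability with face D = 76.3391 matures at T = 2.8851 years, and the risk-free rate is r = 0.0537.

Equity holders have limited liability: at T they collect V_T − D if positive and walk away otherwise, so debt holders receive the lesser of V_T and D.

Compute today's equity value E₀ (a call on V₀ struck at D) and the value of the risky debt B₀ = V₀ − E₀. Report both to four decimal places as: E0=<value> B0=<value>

E0=188.3085 B0=65.3407

d₁ = [ln(V₀/D) + (r + σ²/2)T] / (σ√T)
   = [ln(253.6492/76.3391) + (0.0537 + 0.5·0.2823²)·2.8851] / (0.2823·√2.8851)
   = [1.200767 + 0.269891] / 0.479503 = 3.067047
d₂ = d₁ − σ√T = 3.067047 − 0.479503 = 2.587544
N(d₁) = 0.998919,  N(d₂) = 0.995167,  e^(−rT) = 0.856475
E₀ = V₀·N(d₁) − D·e^(−rT)·N(d₂)
   = 253.6492·0.998919 − 76.3391·0.856475·0.995167 = 188.308479
B₀ = V₀ − E₀ = 253.6492 − 188.308479 = 65.340721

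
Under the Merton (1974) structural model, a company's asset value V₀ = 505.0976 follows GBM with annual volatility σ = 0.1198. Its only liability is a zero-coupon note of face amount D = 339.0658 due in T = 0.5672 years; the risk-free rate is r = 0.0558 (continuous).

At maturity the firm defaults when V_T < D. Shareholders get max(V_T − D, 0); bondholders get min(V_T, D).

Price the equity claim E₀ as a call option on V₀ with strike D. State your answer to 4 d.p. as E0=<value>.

d₁ = [ln(V₀/D) + (r + σ²/2)T] / (σ√T)
   = [ln(505.0976/339.0658) + (0.0558 + 0.5·0.1198²)·0.5672] / (0.1198·√0.5672)
   = [0.398557 + 0.035720] / 0.090225 = 4.813294
d₂ = d₁ − σ√T = 4.813294 − 0.090225 = 4.723069
N(d₁) = 0.999999,  N(d₂) = 0.999999,  e^(−rT) = 0.968846
E₀ = V₀·N(d₁) − D·e^(−rT)·N(d₂)
   = 505.0976·0.999999 − 339.0658·0.968846·0.999999 = 176.595113

E0=176.5951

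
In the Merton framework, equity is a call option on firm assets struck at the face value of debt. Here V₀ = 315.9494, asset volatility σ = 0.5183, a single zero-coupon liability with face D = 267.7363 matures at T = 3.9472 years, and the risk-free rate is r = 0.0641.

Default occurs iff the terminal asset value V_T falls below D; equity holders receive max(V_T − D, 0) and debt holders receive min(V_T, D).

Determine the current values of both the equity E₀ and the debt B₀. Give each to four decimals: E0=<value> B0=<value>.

E0=164.6019 B0=151.3475

d₁ = [ln(V₀/D) + (r + σ²/2)T] / (σ√T)
   = [ln(315.9494/267.7363) + (0.0641 + 0.5·0.5183²)·3.9472] / (0.5183·√3.9472)
   = [0.165580 + 0.783193] / 1.029736 = 0.921375
d₂ = d₁ − σ√T = 0.921375 − 1.029736 = -0.108361
N(d₁) = 0.821573,  N(d₂) = 0.456855,  e^(−rT) = 0.776456
E₀ = V₀·N(d₁) − D·e^(−rT)·N(d₂)
   = 315.9494·0.821573 − 267.7363·0.776456·0.456855 = 164.601945
B₀ = V₀ − E₀ = 315.9494 − 164.601945 = 151.347455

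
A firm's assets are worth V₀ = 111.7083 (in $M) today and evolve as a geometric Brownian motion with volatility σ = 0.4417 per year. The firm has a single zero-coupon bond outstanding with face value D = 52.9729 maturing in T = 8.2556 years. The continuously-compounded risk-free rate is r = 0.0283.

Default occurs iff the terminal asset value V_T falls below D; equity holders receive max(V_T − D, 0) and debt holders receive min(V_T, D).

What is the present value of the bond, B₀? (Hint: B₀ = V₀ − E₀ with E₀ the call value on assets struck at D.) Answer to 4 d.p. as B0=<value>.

d₁ = [ln(V₀/D) + (r + σ²/2)T] / (σ√T)
   = [ln(111.7083/52.9729) + (0.0283 + 0.5·0.4417²)·8.2556] / (0.4417·√8.2556)
   = [0.746111 + 1.038963] / 1.269117 = 1.406547
d₂ = d₁ − σ√T = 1.406547 − 1.269117 = 0.137430
N(d₁) = 0.920219,  N(d₂) = 0.554655,  e^(−rT) = 0.791652
E₀ = V₀·N(d₁) − D·e^(−rT)·N(d₂)
   = 111.7083·0.920219 − 52.9729·0.791652·0.554655 = 79.536069
B₀ = V₀ − E₀ = 111.7083 − 79.536069 = 32.172231

B0=32.1722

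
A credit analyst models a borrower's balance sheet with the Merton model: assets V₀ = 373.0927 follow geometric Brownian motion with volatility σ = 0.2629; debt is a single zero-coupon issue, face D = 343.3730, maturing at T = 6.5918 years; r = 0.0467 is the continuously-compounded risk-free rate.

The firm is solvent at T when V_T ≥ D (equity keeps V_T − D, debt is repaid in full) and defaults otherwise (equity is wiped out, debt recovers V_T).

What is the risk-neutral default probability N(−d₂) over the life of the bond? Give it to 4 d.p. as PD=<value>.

PD=0.4046

d₁ = [ln(V₀/D) + (r + σ²/2)T] / (σ√T)
   = [ln(373.0927/343.3730) + (0.0467 + 0.5·0.2629²)·6.5918] / (0.2629·√6.5918)
   = [0.083010 + 0.535638] / 0.674983 = 0.916538
d₂ = d₁ − σ√T = 0.916538 − 0.674983 = 0.241556
risk-neutral PD = N(−d₂) = N(-0.241556) = 0.404562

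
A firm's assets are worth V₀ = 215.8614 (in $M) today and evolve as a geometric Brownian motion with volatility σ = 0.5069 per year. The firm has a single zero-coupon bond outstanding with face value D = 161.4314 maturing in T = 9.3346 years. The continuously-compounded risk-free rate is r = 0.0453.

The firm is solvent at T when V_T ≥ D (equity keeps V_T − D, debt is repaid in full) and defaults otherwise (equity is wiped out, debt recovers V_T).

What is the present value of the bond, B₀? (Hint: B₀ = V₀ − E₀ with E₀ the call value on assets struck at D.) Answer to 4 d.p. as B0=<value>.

B0=63.2625

d₁ = [ln(V₀/D) + (r + σ²/2)T] / (σ√T)
   = [ln(215.8614/161.4314) + (0.0453 + 0.5·0.5069²)·9.3346] / (0.5069·√9.3346)
   = [0.290556 + 1.622109] / 1.548710 = 1.235005
d₂ = d₁ − σ√T = 1.235005 − 1.548710 = -0.313705
N(d₁) = 0.891586,  N(d₂) = 0.376873,  e^(−rT) = 0.655172
E₀ = V₀·N(d₁) − D·e^(−rT)·N(d₂)
   = 215.8614·0.891586 − 161.4314·0.655172·0.376873 = 152.598884
B₀ = V₀ − E₀ = 215.8614 − 152.598884 = 63.262516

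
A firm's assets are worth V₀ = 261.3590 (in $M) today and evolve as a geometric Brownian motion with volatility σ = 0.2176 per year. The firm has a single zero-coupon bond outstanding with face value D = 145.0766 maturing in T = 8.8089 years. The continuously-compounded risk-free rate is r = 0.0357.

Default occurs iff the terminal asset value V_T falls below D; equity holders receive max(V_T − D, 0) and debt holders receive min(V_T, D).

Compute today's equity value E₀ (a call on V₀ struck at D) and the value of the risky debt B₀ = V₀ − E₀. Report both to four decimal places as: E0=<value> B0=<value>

E0=159.2400 B0=102.1190

d₁ = [ln(V₀/D) + (r + σ²/2)T] / (σ√T)
   = [ln(261.3590/145.0766) + (0.0357 + 0.5·0.2176²)·8.8089] / (0.2176·√8.8089)
   = [0.588633 + 0.523027] / 0.645832 = 1.721284
d₂ = d₁ − σ√T = 1.721284 − 0.645832 = 1.075451
N(d₁) = 0.957400,  N(d₂) = 0.858914,  e^(−rT) = 0.730170
E₀ = V₀·N(d₁) − D·e^(−rT)·N(d₂)
   = 261.3590·0.957400 − 145.0766·0.730170·0.858914 = 159.239952
B₀ = V₀ − E₀ = 261.3590 − 159.239952 = 102.119048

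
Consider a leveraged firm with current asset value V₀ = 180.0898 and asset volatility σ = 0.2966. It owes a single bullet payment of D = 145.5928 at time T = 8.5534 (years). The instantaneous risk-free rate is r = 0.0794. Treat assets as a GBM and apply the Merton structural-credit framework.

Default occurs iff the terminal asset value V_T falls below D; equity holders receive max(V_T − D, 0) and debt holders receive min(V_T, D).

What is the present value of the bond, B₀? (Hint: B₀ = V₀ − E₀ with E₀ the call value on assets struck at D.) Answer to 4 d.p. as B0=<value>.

B0=66.3861

d₁ = [ln(V₀/D) + (r + σ²/2)T] / (σ√T)
   = [ln(180.0898/145.5928) + (0.0794 + 0.5·0.2966²)·8.5534] / (0.2966·√8.5534)
   = [0.212642 + 1.055368] / 0.867442 = 1.461780
d₂ = d₁ − σ√T = 1.461780 − 0.867442 = 0.594338
N(d₁) = 0.928099,  N(d₂) = 0.723857,  e^(−rT) = 0.507053
E₀ = V₀·N(d₁) − D·e^(−rT)·N(d₂)
   = 180.0898·0.928099 − 145.5928·0.507053·0.723857 = 113.703738
B₀ = V₀ − E₀ = 180.0898 − 113.703738 = 66.386062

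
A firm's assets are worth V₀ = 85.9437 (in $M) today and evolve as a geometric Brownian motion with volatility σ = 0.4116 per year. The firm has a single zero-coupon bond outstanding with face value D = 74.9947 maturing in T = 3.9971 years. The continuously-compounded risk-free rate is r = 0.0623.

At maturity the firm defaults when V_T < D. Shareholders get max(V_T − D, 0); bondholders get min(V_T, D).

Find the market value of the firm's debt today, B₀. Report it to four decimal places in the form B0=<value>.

d₁ = [ln(V₀/D) + (r + σ²/2)T] / (σ√T)
   = [ln(85.9437/74.9947) + (0.0623 + 0.5·0.4116²)·3.9971] / (0.4116·√3.9971)
   = [0.136275 + 0.587603] / 0.822902 = 0.879665
d₂ = d₁ − σ√T = 0.879665 − 0.822902 = 0.056764
N(d₁) = 0.810480,  N(d₂) = 0.522633,  e^(−rT) = 0.779565
E₀ = V₀·N(d₁) − D·e^(−rT)·N(d₂)
   = 85.9437·0.810480 − 74.9947·0.779565·0.522633 = 39.100787
B₀ = V₀ − E₀ = 85.9437 − 39.100787 = 46.842913

B0=46.8429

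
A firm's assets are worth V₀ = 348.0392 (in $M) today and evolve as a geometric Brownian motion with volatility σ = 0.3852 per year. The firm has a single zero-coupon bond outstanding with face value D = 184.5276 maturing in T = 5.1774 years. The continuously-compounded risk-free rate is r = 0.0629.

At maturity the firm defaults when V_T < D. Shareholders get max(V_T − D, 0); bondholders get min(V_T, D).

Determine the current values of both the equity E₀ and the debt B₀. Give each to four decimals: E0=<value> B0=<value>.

d₁ = [ln(V₀/D) + (r + σ²/2)T] / (σ√T)
   = [ln(348.0392/184.5276) + (0.0629 + 0.5·0.3852²)·5.1774] / (0.3852·√5.1774)
   = [0.634516 + 0.709767] / 0.876480 = 1.533729
d₂ = d₁ − σ√T = 1.533729 − 0.876480 = 0.657249
N(d₁) = 0.937452,  N(d₂) = 0.744490,  e^(−rT) = 0.722052
E₀ = V₀·N(d₁) − D·e^(−rT)·N(d₂)
   = 348.0392·0.937452 − 184.5276·0.722052·0.744490 = 227.075337
B₀ = V₀ − E₀ = 348.0392 − 227.075337 = 120.963863

E0=227.0753 B0=120.9639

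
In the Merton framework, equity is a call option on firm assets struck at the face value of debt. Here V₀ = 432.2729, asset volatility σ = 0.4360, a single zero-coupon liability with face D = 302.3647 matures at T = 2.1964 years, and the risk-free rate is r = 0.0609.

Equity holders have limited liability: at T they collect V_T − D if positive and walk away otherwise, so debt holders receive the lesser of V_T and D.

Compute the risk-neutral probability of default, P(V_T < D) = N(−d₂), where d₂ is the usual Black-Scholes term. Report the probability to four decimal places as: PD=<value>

PD=0.3310

d₁ = [ln(V₀/D) + (r + σ²/2)T] / (σ√T)
   = [ln(432.2729/302.3647) + (0.0609 + 0.5·0.4360²)·2.1964] / (0.4360·√2.1964)
   = [0.357423 + 0.342524] / 0.646163 = 1.083236
d₂ = d₁ − σ√T = 1.083236 − 0.646163 = 0.437073
risk-neutral PD = N(−d₂) = N(-0.437073) = 0.331029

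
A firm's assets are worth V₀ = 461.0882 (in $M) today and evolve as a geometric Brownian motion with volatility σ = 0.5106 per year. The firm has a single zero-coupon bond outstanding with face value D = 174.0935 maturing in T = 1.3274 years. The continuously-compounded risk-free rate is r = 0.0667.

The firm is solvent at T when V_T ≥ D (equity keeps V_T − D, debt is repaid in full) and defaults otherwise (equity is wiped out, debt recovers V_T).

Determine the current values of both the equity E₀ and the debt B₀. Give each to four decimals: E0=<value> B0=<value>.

d₁ = [ln(V₀/D) + (r + σ²/2)T] / (σ√T)
   = [ln(461.0882/174.0935) + (0.0667 + 0.5·0.5106²)·1.3274] / (0.5106·√1.3274)
   = [0.973997 + 0.261572] / 0.588277 = 2.100319
d₂ = d₁ − σ√T = 2.100319 − 0.588277 = 1.512043
N(d₁) = 0.982150,  N(d₂) = 0.934738,  e^(−rT) = 0.915269
E₀ = V₀·N(d₁) − D·e^(−rT)·N(d₂)
   = 461.0882·0.982150 − 174.0935·0.915269·0.934738 = 303.914190
B₀ = V₀ − E₀ = 461.0882 − 303.914190 = 157.174010

E0=303.9142 B0=157.1740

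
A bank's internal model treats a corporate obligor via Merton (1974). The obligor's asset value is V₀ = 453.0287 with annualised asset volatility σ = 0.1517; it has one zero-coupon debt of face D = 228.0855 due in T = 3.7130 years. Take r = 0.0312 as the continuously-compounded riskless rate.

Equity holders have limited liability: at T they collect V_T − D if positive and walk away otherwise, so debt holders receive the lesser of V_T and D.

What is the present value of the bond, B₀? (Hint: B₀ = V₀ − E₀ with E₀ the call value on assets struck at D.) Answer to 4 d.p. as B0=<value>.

B0=203.0552

d₁ = [ln(V₀/D) + (r + σ²/2)T] / (σ√T)
   = [ln(453.0287/228.0855) + (0.0312 + 0.5·0.1517²)·3.7130] / (0.1517·√3.7130)
   = [0.686235 + 0.158569] / 0.292313 = 2.890067
d₂ = d₁ − σ√T = 2.890067 − 0.292313 = 2.597754
N(d₁) = 0.998074,  N(d₂) = 0.995308,  e^(−rT) = 0.890613
E₀ = V₀·N(d₁) − D·e^(−rT)·N(d₂)
   = 453.0287·0.998074 − 228.0855·0.890613·0.995308 = 249.973479
B₀ = V₀ − E₀ = 453.0287 − 249.973479 = 203.055221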